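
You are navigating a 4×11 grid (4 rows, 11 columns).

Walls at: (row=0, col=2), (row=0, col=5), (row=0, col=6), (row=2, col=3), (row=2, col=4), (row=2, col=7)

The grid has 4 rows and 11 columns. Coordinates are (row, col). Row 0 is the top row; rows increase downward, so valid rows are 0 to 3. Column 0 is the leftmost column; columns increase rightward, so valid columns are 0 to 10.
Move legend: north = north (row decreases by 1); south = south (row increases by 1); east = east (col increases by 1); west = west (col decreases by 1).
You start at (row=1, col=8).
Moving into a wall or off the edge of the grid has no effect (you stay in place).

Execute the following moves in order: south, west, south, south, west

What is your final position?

Answer: Final position: (row=3, col=7)

Derivation:
Start: (row=1, col=8)
  south (south): (row=1, col=8) -> (row=2, col=8)
  west (west): blocked, stay at (row=2, col=8)
  south (south): (row=2, col=8) -> (row=3, col=8)
  south (south): blocked, stay at (row=3, col=8)
  west (west): (row=3, col=8) -> (row=3, col=7)
Final: (row=3, col=7)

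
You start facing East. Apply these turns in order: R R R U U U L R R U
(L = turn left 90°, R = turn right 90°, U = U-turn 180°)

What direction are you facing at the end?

Start: East
  R (right (90° clockwise)) -> South
  R (right (90° clockwise)) -> West
  R (right (90° clockwise)) -> North
  U (U-turn (180°)) -> South
  U (U-turn (180°)) -> North
  U (U-turn (180°)) -> South
  L (left (90° counter-clockwise)) -> East
  R (right (90° clockwise)) -> South
  R (right (90° clockwise)) -> West
  U (U-turn (180°)) -> East
Final: East

Answer: Final heading: East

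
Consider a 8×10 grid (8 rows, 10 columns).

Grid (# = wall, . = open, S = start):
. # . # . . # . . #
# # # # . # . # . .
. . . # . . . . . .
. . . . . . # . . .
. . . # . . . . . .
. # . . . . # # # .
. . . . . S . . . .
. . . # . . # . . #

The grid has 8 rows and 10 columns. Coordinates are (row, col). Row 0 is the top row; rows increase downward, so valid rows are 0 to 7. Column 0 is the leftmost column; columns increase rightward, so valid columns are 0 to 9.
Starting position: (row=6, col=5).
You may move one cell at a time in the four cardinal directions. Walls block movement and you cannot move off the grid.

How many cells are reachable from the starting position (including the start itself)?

Answer: Reachable cells: 58

Derivation:
BFS flood-fill from (row=6, col=5):
  Distance 0: (row=6, col=5)
  Distance 1: (row=5, col=5), (row=6, col=4), (row=6, col=6), (row=7, col=5)
  Distance 2: (row=4, col=5), (row=5, col=4), (row=6, col=3), (row=6, col=7), (row=7, col=4)
  Distance 3: (row=3, col=5), (row=4, col=4), (row=4, col=6), (row=5, col=3), (row=6, col=2), (row=6, col=8), (row=7, col=7)
  Distance 4: (row=2, col=5), (row=3, col=4), (row=4, col=7), (row=5, col=2), (row=6, col=1), (row=6, col=9), (row=7, col=2), (row=7, col=8)
  Distance 5: (row=2, col=4), (row=2, col=6), (row=3, col=3), (row=3, col=7), (row=4, col=2), (row=4, col=8), (row=5, col=9), (row=6, col=0), (row=7, col=1)
  Distance 6: (row=1, col=4), (row=1, col=6), (row=2, col=7), (row=3, col=2), (row=3, col=8), (row=4, col=1), (row=4, col=9), (row=5, col=0), (row=7, col=0)
  Distance 7: (row=0, col=4), (row=2, col=2), (row=2, col=8), (row=3, col=1), (row=3, col=9), (row=4, col=0)
  Distance 8: (row=0, col=5), (row=1, col=8), (row=2, col=1), (row=2, col=9), (row=3, col=0)
  Distance 9: (row=0, col=8), (row=1, col=9), (row=2, col=0)
  Distance 10: (row=0, col=7)
Total reachable: 58 (grid has 60 open cells total)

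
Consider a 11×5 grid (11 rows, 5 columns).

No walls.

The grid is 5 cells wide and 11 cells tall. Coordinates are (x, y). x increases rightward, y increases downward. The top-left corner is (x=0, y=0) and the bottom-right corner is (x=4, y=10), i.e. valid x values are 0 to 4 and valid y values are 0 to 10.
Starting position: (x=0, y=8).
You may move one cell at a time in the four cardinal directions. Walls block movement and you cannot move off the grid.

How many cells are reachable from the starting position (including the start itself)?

Answer: Reachable cells: 55

Derivation:
BFS flood-fill from (x=0, y=8):
  Distance 0: (x=0, y=8)
  Distance 1: (x=0, y=7), (x=1, y=8), (x=0, y=9)
  Distance 2: (x=0, y=6), (x=1, y=7), (x=2, y=8), (x=1, y=9), (x=0, y=10)
  Distance 3: (x=0, y=5), (x=1, y=6), (x=2, y=7), (x=3, y=8), (x=2, y=9), (x=1, y=10)
  Distance 4: (x=0, y=4), (x=1, y=5), (x=2, y=6), (x=3, y=7), (x=4, y=8), (x=3, y=9), (x=2, y=10)
  Distance 5: (x=0, y=3), (x=1, y=4), (x=2, y=5), (x=3, y=6), (x=4, y=7), (x=4, y=9), (x=3, y=10)
  Distance 6: (x=0, y=2), (x=1, y=3), (x=2, y=4), (x=3, y=5), (x=4, y=6), (x=4, y=10)
  Distance 7: (x=0, y=1), (x=1, y=2), (x=2, y=3), (x=3, y=4), (x=4, y=5)
  Distance 8: (x=0, y=0), (x=1, y=1), (x=2, y=2), (x=3, y=3), (x=4, y=4)
  Distance 9: (x=1, y=0), (x=2, y=1), (x=3, y=2), (x=4, y=3)
  Distance 10: (x=2, y=0), (x=3, y=1), (x=4, y=2)
  Distance 11: (x=3, y=0), (x=4, y=1)
  Distance 12: (x=4, y=0)
Total reachable: 55 (grid has 55 open cells total)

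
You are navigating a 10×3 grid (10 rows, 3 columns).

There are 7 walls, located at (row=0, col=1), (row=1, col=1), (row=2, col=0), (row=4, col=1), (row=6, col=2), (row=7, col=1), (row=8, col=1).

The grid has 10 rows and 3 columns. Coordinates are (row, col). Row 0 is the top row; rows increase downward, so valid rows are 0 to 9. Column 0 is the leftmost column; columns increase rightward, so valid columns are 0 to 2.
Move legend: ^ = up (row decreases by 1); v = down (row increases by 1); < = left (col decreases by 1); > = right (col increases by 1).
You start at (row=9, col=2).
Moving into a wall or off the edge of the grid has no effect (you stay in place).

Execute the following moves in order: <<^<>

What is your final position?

Answer: Final position: (row=8, col=0)

Derivation:
Start: (row=9, col=2)
  < (left): (row=9, col=2) -> (row=9, col=1)
  < (left): (row=9, col=1) -> (row=9, col=0)
  ^ (up): (row=9, col=0) -> (row=8, col=0)
  < (left): blocked, stay at (row=8, col=0)
  > (right): blocked, stay at (row=8, col=0)
Final: (row=8, col=0)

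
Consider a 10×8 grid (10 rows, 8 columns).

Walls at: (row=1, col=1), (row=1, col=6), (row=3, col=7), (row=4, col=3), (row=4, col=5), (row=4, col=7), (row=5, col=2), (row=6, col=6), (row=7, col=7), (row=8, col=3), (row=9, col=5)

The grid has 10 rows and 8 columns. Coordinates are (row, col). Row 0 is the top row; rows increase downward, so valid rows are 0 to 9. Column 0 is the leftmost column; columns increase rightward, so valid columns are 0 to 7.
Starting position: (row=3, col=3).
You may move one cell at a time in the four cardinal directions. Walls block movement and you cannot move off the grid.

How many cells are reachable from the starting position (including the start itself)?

Answer: Reachable cells: 69

Derivation:
BFS flood-fill from (row=3, col=3):
  Distance 0: (row=3, col=3)
  Distance 1: (row=2, col=3), (row=3, col=2), (row=3, col=4)
  Distance 2: (row=1, col=3), (row=2, col=2), (row=2, col=4), (row=3, col=1), (row=3, col=5), (row=4, col=2), (row=4, col=4)
  Distance 3: (row=0, col=3), (row=1, col=2), (row=1, col=4), (row=2, col=1), (row=2, col=5), (row=3, col=0), (row=3, col=6), (row=4, col=1), (row=5, col=4)
  Distance 4: (row=0, col=2), (row=0, col=4), (row=1, col=5), (row=2, col=0), (row=2, col=6), (row=4, col=0), (row=4, col=6), (row=5, col=1), (row=5, col=3), (row=5, col=5), (row=6, col=4)
  Distance 5: (row=0, col=1), (row=0, col=5), (row=1, col=0), (row=2, col=7), (row=5, col=0), (row=5, col=6), (row=6, col=1), (row=6, col=3), (row=6, col=5), (row=7, col=4)
  Distance 6: (row=0, col=0), (row=0, col=6), (row=1, col=7), (row=5, col=7), (row=6, col=0), (row=6, col=2), (row=7, col=1), (row=7, col=3), (row=7, col=5), (row=8, col=4)
  Distance 7: (row=0, col=7), (row=6, col=7), (row=7, col=0), (row=7, col=2), (row=7, col=6), (row=8, col=1), (row=8, col=5), (row=9, col=4)
  Distance 8: (row=8, col=0), (row=8, col=2), (row=8, col=6), (row=9, col=1), (row=9, col=3)
  Distance 9: (row=8, col=7), (row=9, col=0), (row=9, col=2), (row=9, col=6)
  Distance 10: (row=9, col=7)
Total reachable: 69 (grid has 69 open cells total)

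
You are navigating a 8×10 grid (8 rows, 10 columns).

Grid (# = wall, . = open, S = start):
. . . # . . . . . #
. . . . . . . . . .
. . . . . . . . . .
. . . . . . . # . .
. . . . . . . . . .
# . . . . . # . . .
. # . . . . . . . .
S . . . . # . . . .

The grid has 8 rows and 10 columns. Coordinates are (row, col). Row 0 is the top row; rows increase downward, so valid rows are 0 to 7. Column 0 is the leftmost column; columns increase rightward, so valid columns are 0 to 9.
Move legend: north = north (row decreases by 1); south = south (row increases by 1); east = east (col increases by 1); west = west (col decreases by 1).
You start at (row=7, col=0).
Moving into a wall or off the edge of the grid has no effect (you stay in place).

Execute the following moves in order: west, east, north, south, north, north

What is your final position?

Answer: Final position: (row=7, col=1)

Derivation:
Start: (row=7, col=0)
  west (west): blocked, stay at (row=7, col=0)
  east (east): (row=7, col=0) -> (row=7, col=1)
  north (north): blocked, stay at (row=7, col=1)
  south (south): blocked, stay at (row=7, col=1)
  north (north): blocked, stay at (row=7, col=1)
  north (north): blocked, stay at (row=7, col=1)
Final: (row=7, col=1)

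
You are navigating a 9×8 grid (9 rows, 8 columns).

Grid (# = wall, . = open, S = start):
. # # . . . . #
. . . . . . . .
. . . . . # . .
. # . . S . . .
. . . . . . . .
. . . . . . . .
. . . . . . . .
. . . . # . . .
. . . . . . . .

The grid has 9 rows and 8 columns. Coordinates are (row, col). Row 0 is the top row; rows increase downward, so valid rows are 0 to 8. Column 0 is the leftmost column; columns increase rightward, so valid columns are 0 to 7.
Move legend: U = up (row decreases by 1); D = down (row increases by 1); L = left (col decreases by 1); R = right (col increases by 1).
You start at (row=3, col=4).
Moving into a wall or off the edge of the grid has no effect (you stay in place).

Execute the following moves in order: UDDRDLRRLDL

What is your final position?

Answer: Final position: (row=6, col=4)

Derivation:
Start: (row=3, col=4)
  U (up): (row=3, col=4) -> (row=2, col=4)
  D (down): (row=2, col=4) -> (row=3, col=4)
  D (down): (row=3, col=4) -> (row=4, col=4)
  R (right): (row=4, col=4) -> (row=4, col=5)
  D (down): (row=4, col=5) -> (row=5, col=5)
  L (left): (row=5, col=5) -> (row=5, col=4)
  R (right): (row=5, col=4) -> (row=5, col=5)
  R (right): (row=5, col=5) -> (row=5, col=6)
  L (left): (row=5, col=6) -> (row=5, col=5)
  D (down): (row=5, col=5) -> (row=6, col=5)
  L (left): (row=6, col=5) -> (row=6, col=4)
Final: (row=6, col=4)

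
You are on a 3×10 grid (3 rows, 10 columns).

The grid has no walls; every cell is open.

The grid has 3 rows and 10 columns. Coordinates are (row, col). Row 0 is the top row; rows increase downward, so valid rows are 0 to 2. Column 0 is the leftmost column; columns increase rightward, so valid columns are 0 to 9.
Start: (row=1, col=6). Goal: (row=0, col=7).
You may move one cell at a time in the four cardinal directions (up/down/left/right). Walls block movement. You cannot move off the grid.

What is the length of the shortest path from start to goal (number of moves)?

BFS from (row=1, col=6) until reaching (row=0, col=7):
  Distance 0: (row=1, col=6)
  Distance 1: (row=0, col=6), (row=1, col=5), (row=1, col=7), (row=2, col=6)
  Distance 2: (row=0, col=5), (row=0, col=7), (row=1, col=4), (row=1, col=8), (row=2, col=5), (row=2, col=7)  <- goal reached here
One shortest path (2 moves): (row=1, col=6) -> (row=1, col=7) -> (row=0, col=7)

Answer: Shortest path length: 2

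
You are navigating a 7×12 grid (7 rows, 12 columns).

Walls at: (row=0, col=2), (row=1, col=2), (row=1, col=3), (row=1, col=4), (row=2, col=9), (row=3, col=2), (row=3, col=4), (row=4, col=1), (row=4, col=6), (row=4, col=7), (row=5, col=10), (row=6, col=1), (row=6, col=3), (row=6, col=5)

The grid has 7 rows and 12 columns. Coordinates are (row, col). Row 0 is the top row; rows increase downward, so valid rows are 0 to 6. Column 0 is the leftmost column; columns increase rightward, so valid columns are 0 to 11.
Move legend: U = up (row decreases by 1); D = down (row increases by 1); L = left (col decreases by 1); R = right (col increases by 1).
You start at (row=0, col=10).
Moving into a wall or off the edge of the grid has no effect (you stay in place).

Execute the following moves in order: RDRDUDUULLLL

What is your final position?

Start: (row=0, col=10)
  R (right): (row=0, col=10) -> (row=0, col=11)
  D (down): (row=0, col=11) -> (row=1, col=11)
  R (right): blocked, stay at (row=1, col=11)
  D (down): (row=1, col=11) -> (row=2, col=11)
  U (up): (row=2, col=11) -> (row=1, col=11)
  D (down): (row=1, col=11) -> (row=2, col=11)
  U (up): (row=2, col=11) -> (row=1, col=11)
  U (up): (row=1, col=11) -> (row=0, col=11)
  L (left): (row=0, col=11) -> (row=0, col=10)
  L (left): (row=0, col=10) -> (row=0, col=9)
  L (left): (row=0, col=9) -> (row=0, col=8)
  L (left): (row=0, col=8) -> (row=0, col=7)
Final: (row=0, col=7)

Answer: Final position: (row=0, col=7)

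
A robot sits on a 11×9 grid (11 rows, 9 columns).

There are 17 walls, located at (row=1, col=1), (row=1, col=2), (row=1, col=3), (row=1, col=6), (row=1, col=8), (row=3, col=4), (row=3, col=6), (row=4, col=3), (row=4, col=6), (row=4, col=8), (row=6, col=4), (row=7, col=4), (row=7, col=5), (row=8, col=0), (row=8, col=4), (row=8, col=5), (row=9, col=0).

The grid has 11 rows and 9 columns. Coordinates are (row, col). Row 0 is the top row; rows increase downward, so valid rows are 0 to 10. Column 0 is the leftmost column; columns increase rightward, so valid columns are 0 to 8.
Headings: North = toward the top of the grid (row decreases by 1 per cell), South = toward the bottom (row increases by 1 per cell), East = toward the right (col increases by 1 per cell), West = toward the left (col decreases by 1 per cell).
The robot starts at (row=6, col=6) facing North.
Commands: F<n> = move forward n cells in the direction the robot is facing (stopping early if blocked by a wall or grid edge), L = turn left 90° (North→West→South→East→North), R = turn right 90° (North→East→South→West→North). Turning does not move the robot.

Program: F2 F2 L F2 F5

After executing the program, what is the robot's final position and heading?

Answer: Final position: (row=5, col=0), facing West

Derivation:
Start: (row=6, col=6), facing North
  F2: move forward 1/2 (blocked), now at (row=5, col=6)
  F2: move forward 0/2 (blocked), now at (row=5, col=6)
  L: turn left, now facing West
  F2: move forward 2, now at (row=5, col=4)
  F5: move forward 4/5 (blocked), now at (row=5, col=0)
Final: (row=5, col=0), facing West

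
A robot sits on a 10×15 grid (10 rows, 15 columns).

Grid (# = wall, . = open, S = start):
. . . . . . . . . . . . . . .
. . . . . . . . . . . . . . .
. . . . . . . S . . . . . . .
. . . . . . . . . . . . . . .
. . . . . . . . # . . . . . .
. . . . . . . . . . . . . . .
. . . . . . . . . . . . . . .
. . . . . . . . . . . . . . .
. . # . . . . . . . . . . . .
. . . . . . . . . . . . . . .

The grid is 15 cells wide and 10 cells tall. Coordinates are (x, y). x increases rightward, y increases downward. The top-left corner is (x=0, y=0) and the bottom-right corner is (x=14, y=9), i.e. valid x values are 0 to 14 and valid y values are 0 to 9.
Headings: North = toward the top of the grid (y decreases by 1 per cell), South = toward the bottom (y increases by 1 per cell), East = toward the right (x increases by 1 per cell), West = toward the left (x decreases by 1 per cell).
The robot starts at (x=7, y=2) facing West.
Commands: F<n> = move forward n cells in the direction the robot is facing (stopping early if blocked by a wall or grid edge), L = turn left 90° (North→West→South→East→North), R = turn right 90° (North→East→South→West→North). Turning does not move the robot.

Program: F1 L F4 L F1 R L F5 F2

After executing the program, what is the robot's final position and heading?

Start: (x=7, y=2), facing West
  F1: move forward 1, now at (x=6, y=2)
  L: turn left, now facing South
  F4: move forward 4, now at (x=6, y=6)
  L: turn left, now facing East
  F1: move forward 1, now at (x=7, y=6)
  R: turn right, now facing South
  L: turn left, now facing East
  F5: move forward 5, now at (x=12, y=6)
  F2: move forward 2, now at (x=14, y=6)
Final: (x=14, y=6), facing East

Answer: Final position: (x=14, y=6), facing East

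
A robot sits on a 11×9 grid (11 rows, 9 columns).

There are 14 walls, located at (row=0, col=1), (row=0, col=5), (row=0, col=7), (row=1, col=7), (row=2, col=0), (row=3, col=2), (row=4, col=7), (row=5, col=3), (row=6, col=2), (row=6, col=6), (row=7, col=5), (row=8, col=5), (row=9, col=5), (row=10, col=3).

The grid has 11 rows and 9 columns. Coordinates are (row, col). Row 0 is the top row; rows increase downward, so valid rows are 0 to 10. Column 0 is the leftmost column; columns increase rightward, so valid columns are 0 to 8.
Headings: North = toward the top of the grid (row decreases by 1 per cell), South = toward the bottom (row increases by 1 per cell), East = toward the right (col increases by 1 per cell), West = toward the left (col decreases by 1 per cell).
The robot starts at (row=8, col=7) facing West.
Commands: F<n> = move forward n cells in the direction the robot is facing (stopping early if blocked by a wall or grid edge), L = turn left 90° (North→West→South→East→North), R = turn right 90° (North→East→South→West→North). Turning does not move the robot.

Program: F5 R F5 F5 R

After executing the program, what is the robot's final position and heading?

Start: (row=8, col=7), facing West
  F5: move forward 1/5 (blocked), now at (row=8, col=6)
  R: turn right, now facing North
  F5: move forward 1/5 (blocked), now at (row=7, col=6)
  F5: move forward 0/5 (blocked), now at (row=7, col=6)
  R: turn right, now facing East
Final: (row=7, col=6), facing East

Answer: Final position: (row=7, col=6), facing East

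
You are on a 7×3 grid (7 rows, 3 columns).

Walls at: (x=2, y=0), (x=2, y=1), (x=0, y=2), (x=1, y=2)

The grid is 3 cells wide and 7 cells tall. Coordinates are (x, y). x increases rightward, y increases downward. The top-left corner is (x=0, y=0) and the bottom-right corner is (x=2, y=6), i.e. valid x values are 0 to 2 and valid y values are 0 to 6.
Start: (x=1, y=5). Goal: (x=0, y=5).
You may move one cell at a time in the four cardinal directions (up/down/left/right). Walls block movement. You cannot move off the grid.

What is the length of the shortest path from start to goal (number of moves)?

Answer: Shortest path length: 1

Derivation:
BFS from (x=1, y=5) until reaching (x=0, y=5):
  Distance 0: (x=1, y=5)
  Distance 1: (x=1, y=4), (x=0, y=5), (x=2, y=5), (x=1, y=6)  <- goal reached here
One shortest path (1 moves): (x=1, y=5) -> (x=0, y=5)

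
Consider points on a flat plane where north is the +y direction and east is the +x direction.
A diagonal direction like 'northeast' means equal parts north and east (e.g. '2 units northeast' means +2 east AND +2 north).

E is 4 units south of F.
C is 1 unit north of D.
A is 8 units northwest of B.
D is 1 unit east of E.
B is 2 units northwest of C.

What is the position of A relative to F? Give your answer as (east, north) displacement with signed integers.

Place F at the origin (east=0, north=0).
  E is 4 units south of F: delta (east=+0, north=-4); E at (east=0, north=-4).
  D is 1 unit east of E: delta (east=+1, north=+0); D at (east=1, north=-4).
  C is 1 unit north of D: delta (east=+0, north=+1); C at (east=1, north=-3).
  B is 2 units northwest of C: delta (east=-2, north=+2); B at (east=-1, north=-1).
  A is 8 units northwest of B: delta (east=-8, north=+8); A at (east=-9, north=7).
Therefore A relative to F: (east=-9, north=7).

Answer: A is at (east=-9, north=7) relative to F.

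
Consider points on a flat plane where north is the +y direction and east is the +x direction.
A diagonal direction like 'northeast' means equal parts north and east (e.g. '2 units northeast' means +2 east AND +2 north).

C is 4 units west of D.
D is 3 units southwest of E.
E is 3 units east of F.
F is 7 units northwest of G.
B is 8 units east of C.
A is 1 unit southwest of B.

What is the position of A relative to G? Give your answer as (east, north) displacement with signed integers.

Place G at the origin (east=0, north=0).
  F is 7 units northwest of G: delta (east=-7, north=+7); F at (east=-7, north=7).
  E is 3 units east of F: delta (east=+3, north=+0); E at (east=-4, north=7).
  D is 3 units southwest of E: delta (east=-3, north=-3); D at (east=-7, north=4).
  C is 4 units west of D: delta (east=-4, north=+0); C at (east=-11, north=4).
  B is 8 units east of C: delta (east=+8, north=+0); B at (east=-3, north=4).
  A is 1 unit southwest of B: delta (east=-1, north=-1); A at (east=-4, north=3).
Therefore A relative to G: (east=-4, north=3).

Answer: A is at (east=-4, north=3) relative to G.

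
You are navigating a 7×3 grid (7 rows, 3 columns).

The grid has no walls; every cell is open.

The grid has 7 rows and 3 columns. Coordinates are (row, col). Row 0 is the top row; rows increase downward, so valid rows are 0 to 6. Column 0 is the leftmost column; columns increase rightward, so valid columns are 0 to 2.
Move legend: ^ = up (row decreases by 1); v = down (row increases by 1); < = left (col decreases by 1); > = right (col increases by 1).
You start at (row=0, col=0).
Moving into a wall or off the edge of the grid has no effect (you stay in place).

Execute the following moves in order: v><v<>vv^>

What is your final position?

Answer: Final position: (row=3, col=2)

Derivation:
Start: (row=0, col=0)
  v (down): (row=0, col=0) -> (row=1, col=0)
  > (right): (row=1, col=0) -> (row=1, col=1)
  < (left): (row=1, col=1) -> (row=1, col=0)
  v (down): (row=1, col=0) -> (row=2, col=0)
  < (left): blocked, stay at (row=2, col=0)
  > (right): (row=2, col=0) -> (row=2, col=1)
  v (down): (row=2, col=1) -> (row=3, col=1)
  v (down): (row=3, col=1) -> (row=4, col=1)
  ^ (up): (row=4, col=1) -> (row=3, col=1)
  > (right): (row=3, col=1) -> (row=3, col=2)
Final: (row=3, col=2)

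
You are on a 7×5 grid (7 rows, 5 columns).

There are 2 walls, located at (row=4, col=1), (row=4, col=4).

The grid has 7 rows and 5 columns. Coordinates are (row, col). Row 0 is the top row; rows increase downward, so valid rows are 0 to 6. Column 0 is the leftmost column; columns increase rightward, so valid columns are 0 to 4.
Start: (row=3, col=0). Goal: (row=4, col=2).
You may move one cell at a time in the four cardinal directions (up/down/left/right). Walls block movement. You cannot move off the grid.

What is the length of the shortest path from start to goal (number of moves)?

Answer: Shortest path length: 3

Derivation:
BFS from (row=3, col=0) until reaching (row=4, col=2):
  Distance 0: (row=3, col=0)
  Distance 1: (row=2, col=0), (row=3, col=1), (row=4, col=0)
  Distance 2: (row=1, col=0), (row=2, col=1), (row=3, col=2), (row=5, col=0)
  Distance 3: (row=0, col=0), (row=1, col=1), (row=2, col=2), (row=3, col=3), (row=4, col=2), (row=5, col=1), (row=6, col=0)  <- goal reached here
One shortest path (3 moves): (row=3, col=0) -> (row=3, col=1) -> (row=3, col=2) -> (row=4, col=2)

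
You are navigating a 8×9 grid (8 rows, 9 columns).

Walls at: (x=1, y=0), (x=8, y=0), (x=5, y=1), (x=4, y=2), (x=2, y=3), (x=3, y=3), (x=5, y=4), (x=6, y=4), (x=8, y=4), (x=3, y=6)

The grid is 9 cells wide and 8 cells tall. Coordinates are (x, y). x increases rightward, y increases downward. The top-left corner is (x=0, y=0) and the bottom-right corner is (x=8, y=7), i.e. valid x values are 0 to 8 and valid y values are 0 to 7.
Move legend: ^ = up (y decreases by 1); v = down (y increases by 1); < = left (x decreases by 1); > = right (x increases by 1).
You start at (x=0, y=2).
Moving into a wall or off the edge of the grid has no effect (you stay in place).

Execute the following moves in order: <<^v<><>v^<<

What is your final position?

Answer: Final position: (x=0, y=2)

Derivation:
Start: (x=0, y=2)
  < (left): blocked, stay at (x=0, y=2)
  < (left): blocked, stay at (x=0, y=2)
  ^ (up): (x=0, y=2) -> (x=0, y=1)
  v (down): (x=0, y=1) -> (x=0, y=2)
  < (left): blocked, stay at (x=0, y=2)
  > (right): (x=0, y=2) -> (x=1, y=2)
  < (left): (x=1, y=2) -> (x=0, y=2)
  > (right): (x=0, y=2) -> (x=1, y=2)
  v (down): (x=1, y=2) -> (x=1, y=3)
  ^ (up): (x=1, y=3) -> (x=1, y=2)
  < (left): (x=1, y=2) -> (x=0, y=2)
  < (left): blocked, stay at (x=0, y=2)
Final: (x=0, y=2)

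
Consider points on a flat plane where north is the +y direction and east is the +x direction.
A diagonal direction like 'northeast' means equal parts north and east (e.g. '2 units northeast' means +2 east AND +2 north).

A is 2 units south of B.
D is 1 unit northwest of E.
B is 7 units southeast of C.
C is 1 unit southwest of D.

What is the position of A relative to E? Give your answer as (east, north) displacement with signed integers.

Answer: A is at (east=5, north=-9) relative to E.

Derivation:
Place E at the origin (east=0, north=0).
  D is 1 unit northwest of E: delta (east=-1, north=+1); D at (east=-1, north=1).
  C is 1 unit southwest of D: delta (east=-1, north=-1); C at (east=-2, north=0).
  B is 7 units southeast of C: delta (east=+7, north=-7); B at (east=5, north=-7).
  A is 2 units south of B: delta (east=+0, north=-2); A at (east=5, north=-9).
Therefore A relative to E: (east=5, north=-9).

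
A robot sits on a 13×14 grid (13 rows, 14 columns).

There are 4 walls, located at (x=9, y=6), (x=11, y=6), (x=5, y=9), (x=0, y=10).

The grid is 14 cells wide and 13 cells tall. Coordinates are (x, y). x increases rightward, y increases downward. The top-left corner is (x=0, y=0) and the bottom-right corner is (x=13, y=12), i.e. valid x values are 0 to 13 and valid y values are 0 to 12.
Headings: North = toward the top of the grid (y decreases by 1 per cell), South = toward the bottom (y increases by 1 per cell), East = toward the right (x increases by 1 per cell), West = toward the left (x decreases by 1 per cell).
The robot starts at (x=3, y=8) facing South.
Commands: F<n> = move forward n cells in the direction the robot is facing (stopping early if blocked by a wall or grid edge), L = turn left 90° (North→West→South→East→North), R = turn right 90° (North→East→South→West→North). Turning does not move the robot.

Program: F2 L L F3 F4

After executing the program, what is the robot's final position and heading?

Start: (x=3, y=8), facing South
  F2: move forward 2, now at (x=3, y=10)
  L: turn left, now facing East
  L: turn left, now facing North
  F3: move forward 3, now at (x=3, y=7)
  F4: move forward 4, now at (x=3, y=3)
Final: (x=3, y=3), facing North

Answer: Final position: (x=3, y=3), facing North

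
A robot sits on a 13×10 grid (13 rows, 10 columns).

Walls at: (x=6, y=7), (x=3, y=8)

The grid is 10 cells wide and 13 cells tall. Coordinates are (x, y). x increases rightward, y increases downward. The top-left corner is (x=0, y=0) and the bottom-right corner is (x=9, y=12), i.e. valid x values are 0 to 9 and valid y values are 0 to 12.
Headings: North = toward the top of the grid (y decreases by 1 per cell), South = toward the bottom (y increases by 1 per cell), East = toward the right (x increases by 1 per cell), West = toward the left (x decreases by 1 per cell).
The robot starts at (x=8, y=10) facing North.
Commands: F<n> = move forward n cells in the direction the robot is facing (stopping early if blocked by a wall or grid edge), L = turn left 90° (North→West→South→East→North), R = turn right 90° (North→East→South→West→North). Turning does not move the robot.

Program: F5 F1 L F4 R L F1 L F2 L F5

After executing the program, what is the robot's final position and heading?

Start: (x=8, y=10), facing North
  F5: move forward 5, now at (x=8, y=5)
  F1: move forward 1, now at (x=8, y=4)
  L: turn left, now facing West
  F4: move forward 4, now at (x=4, y=4)
  R: turn right, now facing North
  L: turn left, now facing West
  F1: move forward 1, now at (x=3, y=4)
  L: turn left, now facing South
  F2: move forward 2, now at (x=3, y=6)
  L: turn left, now facing East
  F5: move forward 5, now at (x=8, y=6)
Final: (x=8, y=6), facing East

Answer: Final position: (x=8, y=6), facing East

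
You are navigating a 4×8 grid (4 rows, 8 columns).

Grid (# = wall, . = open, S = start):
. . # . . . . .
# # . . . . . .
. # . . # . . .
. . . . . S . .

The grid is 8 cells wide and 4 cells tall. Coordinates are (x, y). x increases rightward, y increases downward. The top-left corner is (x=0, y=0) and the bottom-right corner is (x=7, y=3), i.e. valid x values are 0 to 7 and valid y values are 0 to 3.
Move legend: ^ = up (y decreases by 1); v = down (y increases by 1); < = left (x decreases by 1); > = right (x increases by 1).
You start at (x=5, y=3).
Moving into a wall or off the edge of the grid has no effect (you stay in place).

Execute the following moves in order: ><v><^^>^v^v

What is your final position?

Answer: Final position: (x=6, y=1)

Derivation:
Start: (x=5, y=3)
  > (right): (x=5, y=3) -> (x=6, y=3)
  < (left): (x=6, y=3) -> (x=5, y=3)
  v (down): blocked, stay at (x=5, y=3)
  > (right): (x=5, y=3) -> (x=6, y=3)
  < (left): (x=6, y=3) -> (x=5, y=3)
  ^ (up): (x=5, y=3) -> (x=5, y=2)
  ^ (up): (x=5, y=2) -> (x=5, y=1)
  > (right): (x=5, y=1) -> (x=6, y=1)
  ^ (up): (x=6, y=1) -> (x=6, y=0)
  v (down): (x=6, y=0) -> (x=6, y=1)
  ^ (up): (x=6, y=1) -> (x=6, y=0)
  v (down): (x=6, y=0) -> (x=6, y=1)
Final: (x=6, y=1)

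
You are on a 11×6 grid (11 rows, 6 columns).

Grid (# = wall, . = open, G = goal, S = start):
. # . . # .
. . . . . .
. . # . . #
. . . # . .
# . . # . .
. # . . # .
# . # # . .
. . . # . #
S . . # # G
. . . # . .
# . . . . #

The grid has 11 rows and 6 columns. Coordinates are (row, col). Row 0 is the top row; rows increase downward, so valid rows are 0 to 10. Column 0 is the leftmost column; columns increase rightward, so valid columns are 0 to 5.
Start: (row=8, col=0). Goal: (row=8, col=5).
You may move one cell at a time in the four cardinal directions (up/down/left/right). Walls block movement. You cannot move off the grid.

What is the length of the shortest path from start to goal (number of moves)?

Answer: Shortest path length: 9

Derivation:
BFS from (row=8, col=0) until reaching (row=8, col=5):
  Distance 0: (row=8, col=0)
  Distance 1: (row=7, col=0), (row=8, col=1), (row=9, col=0)
  Distance 2: (row=7, col=1), (row=8, col=2), (row=9, col=1)
  Distance 3: (row=6, col=1), (row=7, col=2), (row=9, col=2), (row=10, col=1)
  Distance 4: (row=10, col=2)
  Distance 5: (row=10, col=3)
  Distance 6: (row=10, col=4)
  Distance 7: (row=9, col=4)
  Distance 8: (row=9, col=5)
  Distance 9: (row=8, col=5)  <- goal reached here
One shortest path (9 moves): (row=8, col=0) -> (row=8, col=1) -> (row=8, col=2) -> (row=9, col=2) -> (row=10, col=2) -> (row=10, col=3) -> (row=10, col=4) -> (row=9, col=4) -> (row=9, col=5) -> (row=8, col=5)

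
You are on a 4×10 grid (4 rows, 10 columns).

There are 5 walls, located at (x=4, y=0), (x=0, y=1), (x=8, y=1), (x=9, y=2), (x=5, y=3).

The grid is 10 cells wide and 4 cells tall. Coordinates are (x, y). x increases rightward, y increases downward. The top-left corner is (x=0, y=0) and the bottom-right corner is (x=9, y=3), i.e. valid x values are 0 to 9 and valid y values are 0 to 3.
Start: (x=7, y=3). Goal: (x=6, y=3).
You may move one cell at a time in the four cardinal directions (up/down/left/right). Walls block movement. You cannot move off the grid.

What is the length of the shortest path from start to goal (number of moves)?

Answer: Shortest path length: 1

Derivation:
BFS from (x=7, y=3) until reaching (x=6, y=3):
  Distance 0: (x=7, y=3)
  Distance 1: (x=7, y=2), (x=6, y=3), (x=8, y=3)  <- goal reached here
One shortest path (1 moves): (x=7, y=3) -> (x=6, y=3)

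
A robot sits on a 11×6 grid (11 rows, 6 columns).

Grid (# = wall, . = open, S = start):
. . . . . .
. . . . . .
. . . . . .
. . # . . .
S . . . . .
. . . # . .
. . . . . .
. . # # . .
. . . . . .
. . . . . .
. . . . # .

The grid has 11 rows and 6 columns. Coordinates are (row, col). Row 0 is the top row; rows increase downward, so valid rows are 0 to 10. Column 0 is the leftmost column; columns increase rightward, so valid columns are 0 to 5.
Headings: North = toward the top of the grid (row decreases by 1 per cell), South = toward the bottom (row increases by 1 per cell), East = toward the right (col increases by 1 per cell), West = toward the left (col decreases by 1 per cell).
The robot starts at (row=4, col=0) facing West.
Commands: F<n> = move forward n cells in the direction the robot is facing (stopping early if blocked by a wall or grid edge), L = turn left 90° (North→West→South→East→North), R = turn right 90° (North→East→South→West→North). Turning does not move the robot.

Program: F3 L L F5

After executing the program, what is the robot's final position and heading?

Start: (row=4, col=0), facing West
  F3: move forward 0/3 (blocked), now at (row=4, col=0)
  L: turn left, now facing South
  L: turn left, now facing East
  F5: move forward 5, now at (row=4, col=5)
Final: (row=4, col=5), facing East

Answer: Final position: (row=4, col=5), facing East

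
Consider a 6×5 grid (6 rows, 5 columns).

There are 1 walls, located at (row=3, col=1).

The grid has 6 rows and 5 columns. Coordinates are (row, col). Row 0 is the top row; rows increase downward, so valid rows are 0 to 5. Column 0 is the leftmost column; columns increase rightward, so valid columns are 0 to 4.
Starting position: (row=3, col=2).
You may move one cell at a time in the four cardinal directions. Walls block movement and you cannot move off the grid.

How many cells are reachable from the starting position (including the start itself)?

BFS flood-fill from (row=3, col=2):
  Distance 0: (row=3, col=2)
  Distance 1: (row=2, col=2), (row=3, col=3), (row=4, col=2)
  Distance 2: (row=1, col=2), (row=2, col=1), (row=2, col=3), (row=3, col=4), (row=4, col=1), (row=4, col=3), (row=5, col=2)
  Distance 3: (row=0, col=2), (row=1, col=1), (row=1, col=3), (row=2, col=0), (row=2, col=4), (row=4, col=0), (row=4, col=4), (row=5, col=1), (row=5, col=3)
  Distance 4: (row=0, col=1), (row=0, col=3), (row=1, col=0), (row=1, col=4), (row=3, col=0), (row=5, col=0), (row=5, col=4)
  Distance 5: (row=0, col=0), (row=0, col=4)
Total reachable: 29 (grid has 29 open cells total)

Answer: Reachable cells: 29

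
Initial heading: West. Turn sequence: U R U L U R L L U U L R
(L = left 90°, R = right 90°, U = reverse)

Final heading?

Start: West
  U (U-turn (180°)) -> East
  R (right (90° clockwise)) -> South
  U (U-turn (180°)) -> North
  L (left (90° counter-clockwise)) -> West
  U (U-turn (180°)) -> East
  R (right (90° clockwise)) -> South
  L (left (90° counter-clockwise)) -> East
  L (left (90° counter-clockwise)) -> North
  U (U-turn (180°)) -> South
  U (U-turn (180°)) -> North
  L (left (90° counter-clockwise)) -> West
  R (right (90° clockwise)) -> North
Final: North

Answer: Final heading: North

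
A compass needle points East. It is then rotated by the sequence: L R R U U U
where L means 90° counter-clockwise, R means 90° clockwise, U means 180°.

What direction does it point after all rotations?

Start: East
  L (left (90° counter-clockwise)) -> North
  R (right (90° clockwise)) -> East
  R (right (90° clockwise)) -> South
  U (U-turn (180°)) -> North
  U (U-turn (180°)) -> South
  U (U-turn (180°)) -> North
Final: North

Answer: Final heading: North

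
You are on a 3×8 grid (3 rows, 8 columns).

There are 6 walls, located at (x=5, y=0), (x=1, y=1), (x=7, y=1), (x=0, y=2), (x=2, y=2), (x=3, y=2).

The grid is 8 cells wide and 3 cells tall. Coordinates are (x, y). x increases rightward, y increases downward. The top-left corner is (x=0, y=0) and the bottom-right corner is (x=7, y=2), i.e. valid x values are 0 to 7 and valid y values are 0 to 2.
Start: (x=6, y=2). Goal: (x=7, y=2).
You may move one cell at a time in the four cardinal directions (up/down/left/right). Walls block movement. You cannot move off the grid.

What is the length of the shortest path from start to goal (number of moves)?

BFS from (x=6, y=2) until reaching (x=7, y=2):
  Distance 0: (x=6, y=2)
  Distance 1: (x=6, y=1), (x=5, y=2), (x=7, y=2)  <- goal reached here
One shortest path (1 moves): (x=6, y=2) -> (x=7, y=2)

Answer: Shortest path length: 1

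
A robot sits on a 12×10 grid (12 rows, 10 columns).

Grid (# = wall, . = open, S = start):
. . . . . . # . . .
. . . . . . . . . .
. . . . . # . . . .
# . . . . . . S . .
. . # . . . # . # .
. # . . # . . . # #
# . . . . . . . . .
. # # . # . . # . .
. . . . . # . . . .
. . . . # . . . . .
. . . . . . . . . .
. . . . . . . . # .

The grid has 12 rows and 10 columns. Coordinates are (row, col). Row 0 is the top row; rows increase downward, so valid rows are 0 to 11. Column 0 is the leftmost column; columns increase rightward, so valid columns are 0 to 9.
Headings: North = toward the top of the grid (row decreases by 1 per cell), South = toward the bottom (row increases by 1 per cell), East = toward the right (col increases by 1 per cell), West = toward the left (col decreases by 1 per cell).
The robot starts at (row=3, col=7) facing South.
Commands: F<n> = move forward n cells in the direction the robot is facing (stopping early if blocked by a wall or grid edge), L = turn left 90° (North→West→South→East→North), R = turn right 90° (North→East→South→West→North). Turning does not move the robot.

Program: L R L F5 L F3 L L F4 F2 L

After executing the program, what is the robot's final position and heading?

Answer: Final position: (row=4, col=9), facing East

Derivation:
Start: (row=3, col=7), facing South
  L: turn left, now facing East
  R: turn right, now facing South
  L: turn left, now facing East
  F5: move forward 2/5 (blocked), now at (row=3, col=9)
  L: turn left, now facing North
  F3: move forward 3, now at (row=0, col=9)
  L: turn left, now facing West
  L: turn left, now facing South
  F4: move forward 4, now at (row=4, col=9)
  F2: move forward 0/2 (blocked), now at (row=4, col=9)
  L: turn left, now facing East
Final: (row=4, col=9), facing East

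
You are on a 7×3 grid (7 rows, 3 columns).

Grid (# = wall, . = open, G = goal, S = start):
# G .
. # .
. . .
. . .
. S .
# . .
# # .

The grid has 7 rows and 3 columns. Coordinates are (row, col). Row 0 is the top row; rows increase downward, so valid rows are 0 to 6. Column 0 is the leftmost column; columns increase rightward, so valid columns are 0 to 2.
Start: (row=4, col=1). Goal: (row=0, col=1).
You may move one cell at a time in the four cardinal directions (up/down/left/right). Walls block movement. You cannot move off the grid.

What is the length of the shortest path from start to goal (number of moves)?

BFS from (row=4, col=1) until reaching (row=0, col=1):
  Distance 0: (row=4, col=1)
  Distance 1: (row=3, col=1), (row=4, col=0), (row=4, col=2), (row=5, col=1)
  Distance 2: (row=2, col=1), (row=3, col=0), (row=3, col=2), (row=5, col=2)
  Distance 3: (row=2, col=0), (row=2, col=2), (row=6, col=2)
  Distance 4: (row=1, col=0), (row=1, col=2)
  Distance 5: (row=0, col=2)
  Distance 6: (row=0, col=1)  <- goal reached here
One shortest path (6 moves): (row=4, col=1) -> (row=4, col=2) -> (row=3, col=2) -> (row=2, col=2) -> (row=1, col=2) -> (row=0, col=2) -> (row=0, col=1)

Answer: Shortest path length: 6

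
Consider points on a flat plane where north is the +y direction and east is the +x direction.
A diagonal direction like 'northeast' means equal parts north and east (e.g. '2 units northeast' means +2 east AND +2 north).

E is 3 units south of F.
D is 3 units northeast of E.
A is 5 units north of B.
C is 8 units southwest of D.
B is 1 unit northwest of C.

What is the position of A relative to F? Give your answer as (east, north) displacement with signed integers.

Answer: A is at (east=-6, north=-2) relative to F.

Derivation:
Place F at the origin (east=0, north=0).
  E is 3 units south of F: delta (east=+0, north=-3); E at (east=0, north=-3).
  D is 3 units northeast of E: delta (east=+3, north=+3); D at (east=3, north=0).
  C is 8 units southwest of D: delta (east=-8, north=-8); C at (east=-5, north=-8).
  B is 1 unit northwest of C: delta (east=-1, north=+1); B at (east=-6, north=-7).
  A is 5 units north of B: delta (east=+0, north=+5); A at (east=-6, north=-2).
Therefore A relative to F: (east=-6, north=-2).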